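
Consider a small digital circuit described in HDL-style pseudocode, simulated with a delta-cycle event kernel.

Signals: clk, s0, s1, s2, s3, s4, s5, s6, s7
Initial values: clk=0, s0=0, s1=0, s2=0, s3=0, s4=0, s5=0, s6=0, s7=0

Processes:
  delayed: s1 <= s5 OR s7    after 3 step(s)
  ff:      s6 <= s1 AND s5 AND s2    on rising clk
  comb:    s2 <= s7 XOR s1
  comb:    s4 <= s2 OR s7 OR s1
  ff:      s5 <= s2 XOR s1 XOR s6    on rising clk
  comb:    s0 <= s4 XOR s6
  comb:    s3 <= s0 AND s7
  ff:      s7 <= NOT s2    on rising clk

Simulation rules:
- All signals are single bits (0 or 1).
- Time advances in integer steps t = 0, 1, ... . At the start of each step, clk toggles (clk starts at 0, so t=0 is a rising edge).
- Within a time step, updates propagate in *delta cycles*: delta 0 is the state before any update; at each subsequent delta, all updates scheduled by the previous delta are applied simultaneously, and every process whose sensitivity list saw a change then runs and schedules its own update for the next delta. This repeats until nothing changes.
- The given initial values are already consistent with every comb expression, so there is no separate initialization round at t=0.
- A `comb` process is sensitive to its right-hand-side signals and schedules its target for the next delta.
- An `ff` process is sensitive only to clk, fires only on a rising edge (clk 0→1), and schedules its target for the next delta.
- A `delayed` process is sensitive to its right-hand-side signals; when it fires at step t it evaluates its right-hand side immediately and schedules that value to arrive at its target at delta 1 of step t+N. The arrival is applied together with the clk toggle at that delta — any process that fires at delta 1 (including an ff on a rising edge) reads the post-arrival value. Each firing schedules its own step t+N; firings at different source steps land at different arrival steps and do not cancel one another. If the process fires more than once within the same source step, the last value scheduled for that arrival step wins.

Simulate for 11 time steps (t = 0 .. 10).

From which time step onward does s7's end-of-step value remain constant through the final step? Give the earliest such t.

t0.Δ0 clk=0 s4=0 s0=0 s1=0 s5=0 s3=0 s6=0 s2=0 s7=0
t0.Δ1 clk=1 s4=0 s0=0 s1=0 s5=0 s3=0 s6=0 s2=0 s7=0
t0.Δ2 clk=1 s4=0 s0=0 s1=0 s5=0 s3=0 s6=0 s2=0 s7=1
t0.Δ3 clk=1 s4=1 s0=0 s1=0 s5=0 s3=0 s6=0 s2=1 s7=1
t0.Δ4 clk=1 s4=1 s0=1 s1=0 s5=0 s3=0 s6=0 s2=1 s7=1
t0.Δ5 clk=1 s4=1 s0=1 s1=0 s5=0 s3=1 s6=0 s2=1 s7=1
t1.Δ0 clk=1 s4=1 s0=1 s1=0 s5=0 s3=1 s6=0 s2=1 s7=1
t1.Δ1 clk=0 s4=1 s0=1 s1=0 s5=0 s3=1 s6=0 s2=1 s7=1
t2.Δ0 clk=0 s4=1 s0=1 s1=0 s5=0 s3=1 s6=0 s2=1 s7=1
t2.Δ1 clk=1 s4=1 s0=1 s1=0 s5=0 s3=1 s6=0 s2=1 s7=1
t2.Δ2 clk=1 s4=1 s0=1 s1=0 s5=1 s3=1 s6=0 s2=1 s7=0
t2.Δ3 clk=1 s4=1 s0=1 s1=0 s5=1 s3=0 s6=0 s2=0 s7=0
t2.Δ4 clk=1 s4=0 s0=1 s1=0 s5=1 s3=0 s6=0 s2=0 s7=0
t2.Δ5 clk=1 s4=0 s0=0 s1=0 s5=1 s3=0 s6=0 s2=0 s7=0
t3.Δ0 clk=1 s4=0 s0=0 s1=0 s5=1 s3=0 s6=0 s2=0 s7=0
t3.Δ1 clk=0 s4=0 s0=0 s1=1 s5=1 s3=0 s6=0 s2=0 s7=0
t3.Δ2 clk=0 s4=1 s0=0 s1=1 s5=1 s3=0 s6=0 s2=1 s7=0
t3.Δ3 clk=0 s4=1 s0=1 s1=1 s5=1 s3=0 s6=0 s2=1 s7=0
t4.Δ0 clk=0 s4=1 s0=1 s1=1 s5=1 s3=0 s6=0 s2=1 s7=0
t4.Δ1 clk=1 s4=1 s0=1 s1=1 s5=1 s3=0 s6=0 s2=1 s7=0
t4.Δ2 clk=1 s4=1 s0=1 s1=1 s5=0 s3=0 s6=1 s2=1 s7=0
t4.Δ3 clk=1 s4=1 s0=0 s1=1 s5=0 s3=0 s6=1 s2=1 s7=0
t5.Δ0 clk=1 s4=1 s0=0 s1=1 s5=0 s3=0 s6=1 s2=1 s7=0
t5.Δ1 clk=0 s4=1 s0=0 s1=1 s5=0 s3=0 s6=1 s2=1 s7=0
t6.Δ0 clk=0 s4=1 s0=0 s1=1 s5=0 s3=0 s6=1 s2=1 s7=0
t6.Δ1 clk=1 s4=1 s0=0 s1=1 s5=0 s3=0 s6=1 s2=1 s7=0
t6.Δ2 clk=1 s4=1 s0=0 s1=1 s5=1 s3=0 s6=0 s2=1 s7=0
t6.Δ3 clk=1 s4=1 s0=1 s1=1 s5=1 s3=0 s6=0 s2=1 s7=0
t7.Δ0 clk=1 s4=1 s0=1 s1=1 s5=1 s3=0 s6=0 s2=1 s7=0
t7.Δ1 clk=0 s4=1 s0=1 s1=0 s5=1 s3=0 s6=0 s2=1 s7=0
t7.Δ2 clk=0 s4=1 s0=1 s1=0 s5=1 s3=0 s6=0 s2=0 s7=0
t7.Δ3 clk=0 s4=0 s0=1 s1=0 s5=1 s3=0 s6=0 s2=0 s7=0
t7.Δ4 clk=0 s4=0 s0=0 s1=0 s5=1 s3=0 s6=0 s2=0 s7=0
t8.Δ0 clk=0 s4=0 s0=0 s1=0 s5=1 s3=0 s6=0 s2=0 s7=0
t8.Δ1 clk=1 s4=0 s0=0 s1=0 s5=1 s3=0 s6=0 s2=0 s7=0
t8.Δ2 clk=1 s4=0 s0=0 s1=0 s5=0 s3=0 s6=0 s2=0 s7=1
t8.Δ3 clk=1 s4=1 s0=0 s1=0 s5=0 s3=0 s6=0 s2=1 s7=1
t8.Δ4 clk=1 s4=1 s0=1 s1=0 s5=0 s3=0 s6=0 s2=1 s7=1
t8.Δ5 clk=1 s4=1 s0=1 s1=0 s5=0 s3=1 s6=0 s2=1 s7=1
t9.Δ0 clk=1 s4=1 s0=1 s1=0 s5=0 s3=1 s6=0 s2=1 s7=1
t9.Δ1 clk=0 s4=1 s0=1 s1=1 s5=0 s3=1 s6=0 s2=1 s7=1
t9.Δ2 clk=0 s4=1 s0=1 s1=1 s5=0 s3=1 s6=0 s2=0 s7=1
t10.Δ0 clk=0 s4=1 s0=1 s1=1 s5=0 s3=1 s6=0 s2=0 s7=1
t10.Δ1 clk=1 s4=1 s0=1 s1=1 s5=0 s3=1 s6=0 s2=0 s7=1
t10.Δ2 clk=1 s4=1 s0=1 s1=1 s5=1 s3=1 s6=0 s2=0 s7=1

8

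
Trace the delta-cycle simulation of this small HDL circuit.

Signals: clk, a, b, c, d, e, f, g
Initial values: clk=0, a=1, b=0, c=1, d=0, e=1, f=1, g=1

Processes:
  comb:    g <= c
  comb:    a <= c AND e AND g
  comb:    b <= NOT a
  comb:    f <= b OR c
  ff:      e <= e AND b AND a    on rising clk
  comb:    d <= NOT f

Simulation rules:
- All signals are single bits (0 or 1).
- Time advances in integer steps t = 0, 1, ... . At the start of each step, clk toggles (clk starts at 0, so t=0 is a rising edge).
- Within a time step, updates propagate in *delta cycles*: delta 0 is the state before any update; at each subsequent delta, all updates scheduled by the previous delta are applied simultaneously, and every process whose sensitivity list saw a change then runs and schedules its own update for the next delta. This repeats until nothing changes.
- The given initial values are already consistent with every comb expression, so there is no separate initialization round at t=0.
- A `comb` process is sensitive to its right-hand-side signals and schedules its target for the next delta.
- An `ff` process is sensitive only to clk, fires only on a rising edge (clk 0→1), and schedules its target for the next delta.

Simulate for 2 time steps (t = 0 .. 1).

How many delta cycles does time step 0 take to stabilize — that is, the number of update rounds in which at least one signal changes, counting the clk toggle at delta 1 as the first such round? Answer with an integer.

[bits: f,d,e,b,c,a,clk,g]
t=0: Δ0=10101101 Δ1=10101111 Δ2=10001111 Δ3=10001011 Δ4=10011011 | 4Δ
t=1: Δ0=10011011 Δ1=10011001 | 1Δ

4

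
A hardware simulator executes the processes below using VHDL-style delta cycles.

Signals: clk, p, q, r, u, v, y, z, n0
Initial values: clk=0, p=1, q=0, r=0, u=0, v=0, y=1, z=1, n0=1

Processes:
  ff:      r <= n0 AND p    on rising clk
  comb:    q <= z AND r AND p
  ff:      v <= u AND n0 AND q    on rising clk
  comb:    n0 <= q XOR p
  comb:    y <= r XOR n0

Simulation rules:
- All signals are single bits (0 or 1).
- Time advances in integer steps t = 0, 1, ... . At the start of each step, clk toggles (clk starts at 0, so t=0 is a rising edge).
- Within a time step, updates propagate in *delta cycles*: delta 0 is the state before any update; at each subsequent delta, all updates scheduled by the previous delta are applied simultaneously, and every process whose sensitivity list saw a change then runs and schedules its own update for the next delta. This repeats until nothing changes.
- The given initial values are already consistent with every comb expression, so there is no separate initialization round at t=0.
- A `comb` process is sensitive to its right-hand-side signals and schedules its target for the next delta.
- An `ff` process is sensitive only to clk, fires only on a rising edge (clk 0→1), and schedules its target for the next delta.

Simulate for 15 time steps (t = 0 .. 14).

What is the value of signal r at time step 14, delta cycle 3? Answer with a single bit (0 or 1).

t=0 Δ0: r=0 v=0 p=1 n0=1 z=1 q=0 clk=0 u=0 y=1
  Δ1: clk:0→1
  Δ2: r:0→1
  Δ3: q:0→1, y:1→0
  Δ4: n0:1→0
  Δ5: y:0→1
  (5Δ to stable)
t=1 Δ0: r=1 v=0 p=1 n0=0 z=1 q=1 clk=1 u=0 y=1
  Δ1: clk:1→0
  (1Δ to stable)
t=2 Δ0: r=1 v=0 p=1 n0=0 z=1 q=1 clk=0 u=0 y=1
  Δ1: clk:0→1
  Δ2: r:1→0
  Δ3: q:1→0, y:1→0
  Δ4: n0:0→1
  Δ5: y:0→1
  (5Δ to stable)
t=3 Δ0: r=0 v=0 p=1 n0=1 z=1 q=0 clk=1 u=0 y=1
  Δ1: clk:1→0
  (1Δ to stable)
t=4 Δ0: r=0 v=0 p=1 n0=1 z=1 q=0 clk=0 u=0 y=1
  Δ1: clk:0→1
  Δ2: r:0→1
  Δ3: q:0→1, y:1→0
  Δ4: n0:1→0
  Δ5: y:0→1
  (5Δ to stable)
t=5 Δ0: r=1 v=0 p=1 n0=0 z=1 q=1 clk=1 u=0 y=1
  Δ1: clk:1→0
  (1Δ to stable)
t=6 Δ0: r=1 v=0 p=1 n0=0 z=1 q=1 clk=0 u=0 y=1
  Δ1: clk:0→1
  Δ2: r:1→0
  Δ3: q:1→0, y:1→0
  Δ4: n0:0→1
  Δ5: y:0→1
  (5Δ to stable)
t=7 Δ0: r=0 v=0 p=1 n0=1 z=1 q=0 clk=1 u=0 y=1
  Δ1: clk:1→0
  (1Δ to stable)
t=8 Δ0: r=0 v=0 p=1 n0=1 z=1 q=0 clk=0 u=0 y=1
  Δ1: clk:0→1
  Δ2: r:0→1
  Δ3: q:0→1, y:1→0
  Δ4: n0:1→0
  Δ5: y:0→1
  (5Δ to stable)
t=9 Δ0: r=1 v=0 p=1 n0=0 z=1 q=1 clk=1 u=0 y=1
  Δ1: clk:1→0
  (1Δ to stable)
t=10 Δ0: r=1 v=0 p=1 n0=0 z=1 q=1 clk=0 u=0 y=1
  Δ1: clk:0→1
  Δ2: r:1→0
  Δ3: q:1→0, y:1→0
  Δ4: n0:0→1
  Δ5: y:0→1
  (5Δ to stable)
t=11 Δ0: r=0 v=0 p=1 n0=1 z=1 q=0 clk=1 u=0 y=1
  Δ1: clk:1→0
  (1Δ to stable)
t=12 Δ0: r=0 v=0 p=1 n0=1 z=1 q=0 clk=0 u=0 y=1
  Δ1: clk:0→1
  Δ2: r:0→1
  Δ3: q:0→1, y:1→0
  Δ4: n0:1→0
  Δ5: y:0→1
  (5Δ to stable)
t=13 Δ0: r=1 v=0 p=1 n0=0 z=1 q=1 clk=1 u=0 y=1
  Δ1: clk:1→0
  (1Δ to stable)
t=14 Δ0: r=1 v=0 p=1 n0=0 z=1 q=1 clk=0 u=0 y=1
  Δ1: clk:0→1
  Δ2: r:1→0
  Δ3: q:1→0, y:1→0
  Δ4: n0:0→1
  Δ5: y:0→1
  (5Δ to stable)

0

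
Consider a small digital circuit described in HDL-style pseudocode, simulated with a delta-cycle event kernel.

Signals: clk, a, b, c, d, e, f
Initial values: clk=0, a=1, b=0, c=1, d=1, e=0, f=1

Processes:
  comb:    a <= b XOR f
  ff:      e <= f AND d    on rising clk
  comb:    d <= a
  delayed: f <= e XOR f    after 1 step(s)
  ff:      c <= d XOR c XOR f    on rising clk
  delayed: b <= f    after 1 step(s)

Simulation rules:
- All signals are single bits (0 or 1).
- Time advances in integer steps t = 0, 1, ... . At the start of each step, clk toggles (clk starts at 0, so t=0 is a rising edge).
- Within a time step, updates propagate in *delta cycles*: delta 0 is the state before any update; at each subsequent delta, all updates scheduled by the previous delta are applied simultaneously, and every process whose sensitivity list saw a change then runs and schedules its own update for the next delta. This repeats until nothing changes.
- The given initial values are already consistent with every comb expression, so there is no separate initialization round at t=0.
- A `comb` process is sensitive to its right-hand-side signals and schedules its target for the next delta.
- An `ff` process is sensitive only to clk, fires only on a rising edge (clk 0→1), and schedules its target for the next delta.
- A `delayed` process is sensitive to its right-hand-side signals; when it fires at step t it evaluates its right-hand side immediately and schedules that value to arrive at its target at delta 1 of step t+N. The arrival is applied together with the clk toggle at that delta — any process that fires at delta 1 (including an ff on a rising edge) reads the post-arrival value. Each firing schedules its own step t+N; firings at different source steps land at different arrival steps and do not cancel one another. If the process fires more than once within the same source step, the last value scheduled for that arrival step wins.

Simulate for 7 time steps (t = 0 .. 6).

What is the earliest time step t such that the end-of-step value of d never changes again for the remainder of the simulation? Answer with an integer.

t=0 Δ0: b=0 a=1 d=1 f=1 e=0 clk=0 c=1
  Δ1: clk:0→1
  Δ2: e:0→1
  (2Δ to stable)
t=1 Δ0: b=0 a=1 d=1 f=1 e=1 clk=1 c=1
  Δ1: f:1→0, clk:1→0
  Δ2: a:1→0
  Δ3: d:1→0
  (3Δ to stable)
t=2 Δ0: b=0 a=0 d=0 f=0 e=1 clk=0 c=1
  Δ1: f:0→1, clk:0→1
  Δ2: a:0→1, e:1→0, c:1→0
  Δ3: d:0→1
  (3Δ to stable)
t=3 Δ0: b=0 a=1 d=1 f=1 e=0 clk=1 c=0
  Δ1: b:0→1, clk:1→0
  Δ2: a:1→0
  Δ3: d:1→0
  (3Δ to stable)
t=4 Δ0: b=1 a=0 d=0 f=1 e=0 clk=0 c=0
  Δ1: clk:0→1
  Δ2: c:0→1
  (2Δ to stable)
t=5 Δ0: b=1 a=0 d=0 f=1 e=0 clk=1 c=1
  Δ1: clk:1→0
  (1Δ to stable)
t=6 Δ0: b=1 a=0 d=0 f=1 e=0 clk=0 c=1
  Δ1: clk:0→1
  Δ2: c:1→0
  (2Δ to stable)

3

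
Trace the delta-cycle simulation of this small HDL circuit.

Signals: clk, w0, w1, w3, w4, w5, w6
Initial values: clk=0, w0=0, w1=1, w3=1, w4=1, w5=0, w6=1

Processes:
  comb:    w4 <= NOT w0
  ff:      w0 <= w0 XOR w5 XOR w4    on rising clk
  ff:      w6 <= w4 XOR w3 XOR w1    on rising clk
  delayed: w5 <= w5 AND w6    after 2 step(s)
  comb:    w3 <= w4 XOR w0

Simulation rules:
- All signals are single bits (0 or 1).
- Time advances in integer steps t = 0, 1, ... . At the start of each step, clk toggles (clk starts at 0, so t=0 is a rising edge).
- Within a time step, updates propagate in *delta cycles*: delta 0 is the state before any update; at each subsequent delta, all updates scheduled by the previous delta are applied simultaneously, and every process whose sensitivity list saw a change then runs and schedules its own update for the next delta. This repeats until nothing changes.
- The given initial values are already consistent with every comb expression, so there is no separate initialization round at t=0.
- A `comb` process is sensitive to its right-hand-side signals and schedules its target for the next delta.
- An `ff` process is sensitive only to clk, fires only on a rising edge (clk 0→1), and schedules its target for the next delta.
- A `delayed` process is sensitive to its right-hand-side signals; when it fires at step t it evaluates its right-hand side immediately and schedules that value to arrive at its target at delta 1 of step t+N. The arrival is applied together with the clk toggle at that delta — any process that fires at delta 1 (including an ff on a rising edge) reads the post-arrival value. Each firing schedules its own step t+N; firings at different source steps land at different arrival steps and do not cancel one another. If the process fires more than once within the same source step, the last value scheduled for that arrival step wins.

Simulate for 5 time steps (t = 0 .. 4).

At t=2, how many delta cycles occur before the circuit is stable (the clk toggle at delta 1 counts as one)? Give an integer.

t0.Δ0 w0=0 w5=0 w1=1 clk=0 w6=1 w4=1 w3=1
t0.Δ1 w0=0 w5=0 w1=1 clk=1 w6=1 w4=1 w3=1
t0.Δ2 w0=1 w5=0 w1=1 clk=1 w6=1 w4=1 w3=1
t0.Δ3 w0=1 w5=0 w1=1 clk=1 w6=1 w4=0 w3=0
t0.Δ4 w0=1 w5=0 w1=1 clk=1 w6=1 w4=0 w3=1
t1.Δ0 w0=1 w5=0 w1=1 clk=1 w6=1 w4=0 w3=1
t1.Δ1 w0=1 w5=0 w1=1 clk=0 w6=1 w4=0 w3=1
t2.Δ0 w0=1 w5=0 w1=1 clk=0 w6=1 w4=0 w3=1
t2.Δ1 w0=1 w5=0 w1=1 clk=1 w6=1 w4=0 w3=1
t2.Δ2 w0=1 w5=0 w1=1 clk=1 w6=0 w4=0 w3=1
t3.Δ0 w0=1 w5=0 w1=1 clk=1 w6=0 w4=0 w3=1
t3.Δ1 w0=1 w5=0 w1=1 clk=0 w6=0 w4=0 w3=1
t4.Δ0 w0=1 w5=0 w1=1 clk=0 w6=0 w4=0 w3=1
t4.Δ1 w0=1 w5=0 w1=1 clk=1 w6=0 w4=0 w3=1

2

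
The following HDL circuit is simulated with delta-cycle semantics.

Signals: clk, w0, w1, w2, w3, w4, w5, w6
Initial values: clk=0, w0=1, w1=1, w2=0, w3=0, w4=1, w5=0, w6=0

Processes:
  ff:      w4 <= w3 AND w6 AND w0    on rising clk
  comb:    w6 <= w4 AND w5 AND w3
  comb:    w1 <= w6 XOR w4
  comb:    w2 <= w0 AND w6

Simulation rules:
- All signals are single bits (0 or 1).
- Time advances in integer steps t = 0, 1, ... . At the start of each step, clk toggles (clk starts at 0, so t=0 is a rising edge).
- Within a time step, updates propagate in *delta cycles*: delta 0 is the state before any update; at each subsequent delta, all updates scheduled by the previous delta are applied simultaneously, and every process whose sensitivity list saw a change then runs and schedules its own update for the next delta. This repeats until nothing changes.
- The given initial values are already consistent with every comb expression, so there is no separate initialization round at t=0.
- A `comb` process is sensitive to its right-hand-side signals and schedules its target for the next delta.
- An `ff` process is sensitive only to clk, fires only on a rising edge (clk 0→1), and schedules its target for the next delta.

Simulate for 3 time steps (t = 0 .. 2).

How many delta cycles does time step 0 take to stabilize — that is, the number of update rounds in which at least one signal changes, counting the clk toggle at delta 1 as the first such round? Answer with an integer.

3

[bits: w3,w5,clk,w4,w6,w0,w2,w1]
t=0: Δ0=00010101 Δ1=00110101 Δ2=00100101 Δ3=00100100 | 3Δ
t=1: Δ0=00100100 Δ1=00000100 | 1Δ
t=2: Δ0=00000100 Δ1=00100100 | 1Δ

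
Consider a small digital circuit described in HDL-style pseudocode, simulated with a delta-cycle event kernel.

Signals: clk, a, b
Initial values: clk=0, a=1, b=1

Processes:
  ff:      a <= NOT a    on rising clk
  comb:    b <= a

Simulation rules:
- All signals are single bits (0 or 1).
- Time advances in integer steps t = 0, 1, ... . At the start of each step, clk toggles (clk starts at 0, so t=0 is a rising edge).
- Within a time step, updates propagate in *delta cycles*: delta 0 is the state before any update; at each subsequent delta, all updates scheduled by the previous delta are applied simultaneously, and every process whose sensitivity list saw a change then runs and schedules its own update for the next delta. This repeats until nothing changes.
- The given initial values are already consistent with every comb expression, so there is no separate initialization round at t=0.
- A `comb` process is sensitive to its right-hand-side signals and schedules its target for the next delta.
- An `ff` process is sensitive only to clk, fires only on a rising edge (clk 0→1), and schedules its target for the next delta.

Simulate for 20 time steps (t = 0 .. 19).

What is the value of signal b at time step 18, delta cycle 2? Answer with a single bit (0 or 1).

[bits: b,a,clk]
t=0: Δ0=110 Δ1=111 Δ2=101 Δ3=001 | 3Δ
t=1: Δ0=001 Δ1=000 | 1Δ
t=2: Δ0=000 Δ1=001 Δ2=011 Δ3=111 | 3Δ
t=3: Δ0=111 Δ1=110 | 1Δ
t=4: Δ0=110 Δ1=111 Δ2=101 Δ3=001 | 3Δ
t=5: Δ0=001 Δ1=000 | 1Δ
t=6: Δ0=000 Δ1=001 Δ2=011 Δ3=111 | 3Δ
t=7: Δ0=111 Δ1=110 | 1Δ
t=8: Δ0=110 Δ1=111 Δ2=101 Δ3=001 | 3Δ
t=9: Δ0=001 Δ1=000 | 1Δ
t=10: Δ0=000 Δ1=001 Δ2=011 Δ3=111 | 3Δ
t=11: Δ0=111 Δ1=110 | 1Δ
t=12: Δ0=110 Δ1=111 Δ2=101 Δ3=001 | 3Δ
t=13: Δ0=001 Δ1=000 | 1Δ
t=14: Δ0=000 Δ1=001 Δ2=011 Δ3=111 | 3Δ
t=15: Δ0=111 Δ1=110 | 1Δ
t=16: Δ0=110 Δ1=111 Δ2=101 Δ3=001 | 3Δ
t=17: Δ0=001 Δ1=000 | 1Δ
t=18: Δ0=000 Δ1=001 Δ2=011 Δ3=111 | 3Δ
t=19: Δ0=111 Δ1=110 | 1Δ

0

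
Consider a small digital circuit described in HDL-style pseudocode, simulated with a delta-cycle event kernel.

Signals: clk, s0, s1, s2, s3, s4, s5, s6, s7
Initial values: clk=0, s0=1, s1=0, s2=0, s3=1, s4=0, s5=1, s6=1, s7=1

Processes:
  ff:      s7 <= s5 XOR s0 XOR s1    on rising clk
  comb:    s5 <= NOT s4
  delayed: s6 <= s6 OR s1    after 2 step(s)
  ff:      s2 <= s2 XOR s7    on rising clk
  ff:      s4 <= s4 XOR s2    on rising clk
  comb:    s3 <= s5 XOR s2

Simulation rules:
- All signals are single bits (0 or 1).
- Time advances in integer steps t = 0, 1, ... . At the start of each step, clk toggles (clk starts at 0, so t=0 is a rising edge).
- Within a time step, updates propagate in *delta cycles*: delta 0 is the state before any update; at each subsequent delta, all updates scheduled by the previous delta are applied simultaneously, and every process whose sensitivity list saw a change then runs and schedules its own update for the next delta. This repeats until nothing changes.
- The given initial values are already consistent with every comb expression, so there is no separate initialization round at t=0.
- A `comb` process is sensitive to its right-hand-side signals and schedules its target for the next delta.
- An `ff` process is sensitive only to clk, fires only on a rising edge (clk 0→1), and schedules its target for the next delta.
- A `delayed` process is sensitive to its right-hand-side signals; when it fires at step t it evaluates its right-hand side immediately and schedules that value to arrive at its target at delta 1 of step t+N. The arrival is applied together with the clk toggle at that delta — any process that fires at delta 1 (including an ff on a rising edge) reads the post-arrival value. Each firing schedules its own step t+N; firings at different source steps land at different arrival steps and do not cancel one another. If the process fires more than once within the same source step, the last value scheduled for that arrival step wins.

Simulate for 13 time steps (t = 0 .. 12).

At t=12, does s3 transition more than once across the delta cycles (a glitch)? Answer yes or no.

[bits: s4,s7,s2,s3,clk,s0,s5,s6,s1]
t=0: Δ0=010101110 Δ1=010111110 Δ2=001111110 Δ3=001011110 | 3Δ
t=1: Δ0=001011110 Δ1=001001110 | 1Δ
t=2: Δ0=001001110 Δ1=001011110 Δ2=101011110 Δ3=101011010 Δ4=101111010 | 4Δ
t=3: Δ0=101111010 Δ1=101101010 | 1Δ
t=4: Δ0=101101010 Δ1=101111010 Δ2=011111010 Δ3=011111110 Δ4=011011110 | 4Δ
t=5: Δ0=011011110 Δ1=011001110 | 1Δ
t=6: Δ0=011001110 Δ1=011011110 Δ2=100011110 Δ3=100111010 Δ4=100011010 | 4Δ
t=7: Δ0=100011010 Δ1=100001010 | 1Δ
t=8: Δ0=100001010 Δ1=100011010 Δ2=110011010 | 2Δ
t=9: Δ0=110011010 Δ1=110001010 | 1Δ
t=10: Δ0=110001010 Δ1=110011010 Δ2=111011010 Δ3=111111010 | 3Δ
t=11: Δ0=111111010 Δ1=111101010 | 1Δ
t=12: Δ0=111101010 Δ1=111111010 Δ2=010111010 Δ3=010011110 Δ4=010111110 | 4Δ

yes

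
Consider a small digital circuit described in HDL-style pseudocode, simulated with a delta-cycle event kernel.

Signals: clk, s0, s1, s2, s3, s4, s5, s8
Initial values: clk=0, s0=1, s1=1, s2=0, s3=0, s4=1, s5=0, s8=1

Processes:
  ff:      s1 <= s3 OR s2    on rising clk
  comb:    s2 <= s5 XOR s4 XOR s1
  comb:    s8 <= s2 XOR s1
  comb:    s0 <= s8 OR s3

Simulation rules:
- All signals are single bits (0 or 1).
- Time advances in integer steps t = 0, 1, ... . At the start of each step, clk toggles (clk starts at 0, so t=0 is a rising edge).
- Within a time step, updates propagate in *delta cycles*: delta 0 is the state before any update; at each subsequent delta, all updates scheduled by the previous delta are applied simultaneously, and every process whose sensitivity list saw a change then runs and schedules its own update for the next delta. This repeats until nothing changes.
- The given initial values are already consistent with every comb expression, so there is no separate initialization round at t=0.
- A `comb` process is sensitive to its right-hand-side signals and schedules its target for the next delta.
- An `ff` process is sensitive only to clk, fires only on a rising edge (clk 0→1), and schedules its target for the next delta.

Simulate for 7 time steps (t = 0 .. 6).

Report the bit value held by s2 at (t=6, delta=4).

t0.Δ0 s4=1 s3=0 s8=1 s1=1 s2=0 s0=1 clk=0 s5=0
t0.Δ1 s4=1 s3=0 s8=1 s1=1 s2=0 s0=1 clk=1 s5=0
t0.Δ2 s4=1 s3=0 s8=1 s1=0 s2=0 s0=1 clk=1 s5=0
t0.Δ3 s4=1 s3=0 s8=0 s1=0 s2=1 s0=1 clk=1 s5=0
t0.Δ4 s4=1 s3=0 s8=1 s1=0 s2=1 s0=0 clk=1 s5=0
t0.Δ5 s4=1 s3=0 s8=1 s1=0 s2=1 s0=1 clk=1 s5=0
t1.Δ0 s4=1 s3=0 s8=1 s1=0 s2=1 s0=1 clk=1 s5=0
t1.Δ1 s4=1 s3=0 s8=1 s1=0 s2=1 s0=1 clk=0 s5=0
t2.Δ0 s4=1 s3=0 s8=1 s1=0 s2=1 s0=1 clk=0 s5=0
t2.Δ1 s4=1 s3=0 s8=1 s1=0 s2=1 s0=1 clk=1 s5=0
t2.Δ2 s4=1 s3=0 s8=1 s1=1 s2=1 s0=1 clk=1 s5=0
t2.Δ3 s4=1 s3=0 s8=0 s1=1 s2=0 s0=1 clk=1 s5=0
t2.Δ4 s4=1 s3=0 s8=1 s1=1 s2=0 s0=0 clk=1 s5=0
t2.Δ5 s4=1 s3=0 s8=1 s1=1 s2=0 s0=1 clk=1 s5=0
t3.Δ0 s4=1 s3=0 s8=1 s1=1 s2=0 s0=1 clk=1 s5=0
t3.Δ1 s4=1 s3=0 s8=1 s1=1 s2=0 s0=1 clk=0 s5=0
t4.Δ0 s4=1 s3=0 s8=1 s1=1 s2=0 s0=1 clk=0 s5=0
t4.Δ1 s4=1 s3=0 s8=1 s1=1 s2=0 s0=1 clk=1 s5=0
t4.Δ2 s4=1 s3=0 s8=1 s1=0 s2=0 s0=1 clk=1 s5=0
t4.Δ3 s4=1 s3=0 s8=0 s1=0 s2=1 s0=1 clk=1 s5=0
t4.Δ4 s4=1 s3=0 s8=1 s1=0 s2=1 s0=0 clk=1 s5=0
t4.Δ5 s4=1 s3=0 s8=1 s1=0 s2=1 s0=1 clk=1 s5=0
t5.Δ0 s4=1 s3=0 s8=1 s1=0 s2=1 s0=1 clk=1 s5=0
t5.Δ1 s4=1 s3=0 s8=1 s1=0 s2=1 s0=1 clk=0 s5=0
t6.Δ0 s4=1 s3=0 s8=1 s1=0 s2=1 s0=1 clk=0 s5=0
t6.Δ1 s4=1 s3=0 s8=1 s1=0 s2=1 s0=1 clk=1 s5=0
t6.Δ2 s4=1 s3=0 s8=1 s1=1 s2=1 s0=1 clk=1 s5=0
t6.Δ3 s4=1 s3=0 s8=0 s1=1 s2=0 s0=1 clk=1 s5=0
t6.Δ4 s4=1 s3=0 s8=1 s1=1 s2=0 s0=0 clk=1 s5=0
t6.Δ5 s4=1 s3=0 s8=1 s1=1 s2=0 s0=1 clk=1 s5=0

0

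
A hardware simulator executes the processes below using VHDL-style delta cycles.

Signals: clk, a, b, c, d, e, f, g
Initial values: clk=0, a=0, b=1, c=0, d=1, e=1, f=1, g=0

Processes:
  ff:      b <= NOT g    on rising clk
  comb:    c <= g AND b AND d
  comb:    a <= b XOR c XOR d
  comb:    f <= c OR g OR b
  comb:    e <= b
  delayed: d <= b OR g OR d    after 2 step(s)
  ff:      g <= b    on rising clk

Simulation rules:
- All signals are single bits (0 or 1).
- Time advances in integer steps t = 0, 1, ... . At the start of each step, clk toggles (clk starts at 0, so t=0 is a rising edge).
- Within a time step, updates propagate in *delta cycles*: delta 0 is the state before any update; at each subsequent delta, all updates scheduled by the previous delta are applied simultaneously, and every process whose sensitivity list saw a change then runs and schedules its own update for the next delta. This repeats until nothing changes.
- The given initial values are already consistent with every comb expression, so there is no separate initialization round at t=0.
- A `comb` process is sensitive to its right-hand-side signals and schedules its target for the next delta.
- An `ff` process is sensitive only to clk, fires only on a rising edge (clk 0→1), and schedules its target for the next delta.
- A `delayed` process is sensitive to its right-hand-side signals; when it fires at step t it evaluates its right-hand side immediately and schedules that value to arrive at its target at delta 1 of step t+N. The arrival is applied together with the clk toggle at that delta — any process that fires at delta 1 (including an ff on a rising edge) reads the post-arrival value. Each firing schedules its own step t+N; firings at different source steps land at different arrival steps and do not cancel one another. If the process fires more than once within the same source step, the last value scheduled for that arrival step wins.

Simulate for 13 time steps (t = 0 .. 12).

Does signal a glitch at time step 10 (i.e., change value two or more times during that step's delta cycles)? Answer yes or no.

t0.Δ0 g=0 f=1 b=1 e=1 d=1 clk=0 a=0 c=0
t0.Δ1 g=0 f=1 b=1 e=1 d=1 clk=1 a=0 c=0
t0.Δ2 g=1 f=1 b=1 e=1 d=1 clk=1 a=0 c=0
t0.Δ3 g=1 f=1 b=1 e=1 d=1 clk=1 a=0 c=1
t0.Δ4 g=1 f=1 b=1 e=1 d=1 clk=1 a=1 c=1
t1.Δ0 g=1 f=1 b=1 e=1 d=1 clk=1 a=1 c=1
t1.Δ1 g=1 f=1 b=1 e=1 d=1 clk=0 a=1 c=1
t2.Δ0 g=1 f=1 b=1 e=1 d=1 clk=0 a=1 c=1
t2.Δ1 g=1 f=1 b=1 e=1 d=1 clk=1 a=1 c=1
t2.Δ2 g=1 f=1 b=0 e=1 d=1 clk=1 a=1 c=1
t2.Δ3 g=1 f=1 b=0 e=0 d=1 clk=1 a=0 c=0
t2.Δ4 g=1 f=1 b=0 e=0 d=1 clk=1 a=1 c=0
t3.Δ0 g=1 f=1 b=0 e=0 d=1 clk=1 a=1 c=0
t3.Δ1 g=1 f=1 b=0 e=0 d=1 clk=0 a=1 c=0
t4.Δ0 g=1 f=1 b=0 e=0 d=1 clk=0 a=1 c=0
t4.Δ1 g=1 f=1 b=0 e=0 d=1 clk=1 a=1 c=0
t4.Δ2 g=0 f=1 b=0 e=0 d=1 clk=1 a=1 c=0
t4.Δ3 g=0 f=0 b=0 e=0 d=1 clk=1 a=1 c=0
t5.Δ0 g=0 f=0 b=0 e=0 d=1 clk=1 a=1 c=0
t5.Δ1 g=0 f=0 b=0 e=0 d=1 clk=0 a=1 c=0
t6.Δ0 g=0 f=0 b=0 e=0 d=1 clk=0 a=1 c=0
t6.Δ1 g=0 f=0 b=0 e=0 d=1 clk=1 a=1 c=0
t6.Δ2 g=0 f=0 b=1 e=0 d=1 clk=1 a=1 c=0
t6.Δ3 g=0 f=1 b=1 e=1 d=1 clk=1 a=0 c=0
t7.Δ0 g=0 f=1 b=1 e=1 d=1 clk=1 a=0 c=0
t7.Δ1 g=0 f=1 b=1 e=1 d=1 clk=0 a=0 c=0
t8.Δ0 g=0 f=1 b=1 e=1 d=1 clk=0 a=0 c=0
t8.Δ1 g=0 f=1 b=1 e=1 d=1 clk=1 a=0 c=0
t8.Δ2 g=1 f=1 b=1 e=1 d=1 clk=1 a=0 c=0
t8.Δ3 g=1 f=1 b=1 e=1 d=1 clk=1 a=0 c=1
t8.Δ4 g=1 f=1 b=1 e=1 d=1 clk=1 a=1 c=1
t9.Δ0 g=1 f=1 b=1 e=1 d=1 clk=1 a=1 c=1
t9.Δ1 g=1 f=1 b=1 e=1 d=1 clk=0 a=1 c=1
t10.Δ0 g=1 f=1 b=1 e=1 d=1 clk=0 a=1 c=1
t10.Δ1 g=1 f=1 b=1 e=1 d=1 clk=1 a=1 c=1
t10.Δ2 g=1 f=1 b=0 e=1 d=1 clk=1 a=1 c=1
t10.Δ3 g=1 f=1 b=0 e=0 d=1 clk=1 a=0 c=0
t10.Δ4 g=1 f=1 b=0 e=0 d=1 clk=1 a=1 c=0
t11.Δ0 g=1 f=1 b=0 e=0 d=1 clk=1 a=1 c=0
t11.Δ1 g=1 f=1 b=0 e=0 d=1 clk=0 a=1 c=0
t12.Δ0 g=1 f=1 b=0 e=0 d=1 clk=0 a=1 c=0
t12.Δ1 g=1 f=1 b=0 e=0 d=1 clk=1 a=1 c=0
t12.Δ2 g=0 f=1 b=0 e=0 d=1 clk=1 a=1 c=0
t12.Δ3 g=0 f=0 b=0 e=0 d=1 clk=1 a=1 c=0

yes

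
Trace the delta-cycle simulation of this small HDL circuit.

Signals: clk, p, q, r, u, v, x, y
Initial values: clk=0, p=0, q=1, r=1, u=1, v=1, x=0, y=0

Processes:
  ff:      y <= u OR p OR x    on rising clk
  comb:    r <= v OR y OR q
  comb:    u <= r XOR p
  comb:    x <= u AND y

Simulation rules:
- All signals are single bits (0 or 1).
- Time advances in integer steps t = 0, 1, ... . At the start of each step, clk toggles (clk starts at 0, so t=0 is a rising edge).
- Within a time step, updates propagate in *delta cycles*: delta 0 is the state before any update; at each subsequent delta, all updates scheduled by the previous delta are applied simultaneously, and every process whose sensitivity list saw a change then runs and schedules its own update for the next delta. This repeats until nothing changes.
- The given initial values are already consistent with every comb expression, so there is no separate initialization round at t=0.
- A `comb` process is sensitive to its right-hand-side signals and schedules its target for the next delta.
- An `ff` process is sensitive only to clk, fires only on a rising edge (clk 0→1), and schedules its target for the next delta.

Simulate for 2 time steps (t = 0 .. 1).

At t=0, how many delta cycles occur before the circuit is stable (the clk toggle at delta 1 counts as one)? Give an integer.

[bits: clk,p,r,x,y,q,u,v]
t=0: Δ0=00100111 Δ1=10100111 Δ2=10101111 Δ3=10111111 | 3Δ
t=1: Δ0=10111111 Δ1=00111111 | 1Δ

3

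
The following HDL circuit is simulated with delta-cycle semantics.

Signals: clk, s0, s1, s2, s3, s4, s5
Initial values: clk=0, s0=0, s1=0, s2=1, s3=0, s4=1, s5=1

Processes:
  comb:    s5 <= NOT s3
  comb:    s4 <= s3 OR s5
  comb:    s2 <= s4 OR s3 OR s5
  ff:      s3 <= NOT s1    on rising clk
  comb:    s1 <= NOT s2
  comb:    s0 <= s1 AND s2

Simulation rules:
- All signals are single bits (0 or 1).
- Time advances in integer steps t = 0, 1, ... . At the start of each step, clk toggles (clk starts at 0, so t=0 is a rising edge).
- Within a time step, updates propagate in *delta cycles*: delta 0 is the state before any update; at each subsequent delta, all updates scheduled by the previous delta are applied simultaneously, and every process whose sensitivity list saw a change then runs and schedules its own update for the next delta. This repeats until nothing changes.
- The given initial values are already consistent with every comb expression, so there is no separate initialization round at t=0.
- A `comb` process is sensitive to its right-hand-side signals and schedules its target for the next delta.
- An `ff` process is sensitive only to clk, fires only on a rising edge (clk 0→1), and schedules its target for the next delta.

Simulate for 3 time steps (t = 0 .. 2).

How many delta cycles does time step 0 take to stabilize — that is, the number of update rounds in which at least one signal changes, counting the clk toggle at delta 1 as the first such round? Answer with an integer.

3

t0.Δ0 s5=1 s1=0 s0=0 s4=1 clk=0 s2=1 s3=0
t0.Δ1 s5=1 s1=0 s0=0 s4=1 clk=1 s2=1 s3=0
t0.Δ2 s5=1 s1=0 s0=0 s4=1 clk=1 s2=1 s3=1
t0.Δ3 s5=0 s1=0 s0=0 s4=1 clk=1 s2=1 s3=1
t1.Δ0 s5=0 s1=0 s0=0 s4=1 clk=1 s2=1 s3=1
t1.Δ1 s5=0 s1=0 s0=0 s4=1 clk=0 s2=1 s3=1
t2.Δ0 s5=0 s1=0 s0=0 s4=1 clk=0 s2=1 s3=1
t2.Δ1 s5=0 s1=0 s0=0 s4=1 clk=1 s2=1 s3=1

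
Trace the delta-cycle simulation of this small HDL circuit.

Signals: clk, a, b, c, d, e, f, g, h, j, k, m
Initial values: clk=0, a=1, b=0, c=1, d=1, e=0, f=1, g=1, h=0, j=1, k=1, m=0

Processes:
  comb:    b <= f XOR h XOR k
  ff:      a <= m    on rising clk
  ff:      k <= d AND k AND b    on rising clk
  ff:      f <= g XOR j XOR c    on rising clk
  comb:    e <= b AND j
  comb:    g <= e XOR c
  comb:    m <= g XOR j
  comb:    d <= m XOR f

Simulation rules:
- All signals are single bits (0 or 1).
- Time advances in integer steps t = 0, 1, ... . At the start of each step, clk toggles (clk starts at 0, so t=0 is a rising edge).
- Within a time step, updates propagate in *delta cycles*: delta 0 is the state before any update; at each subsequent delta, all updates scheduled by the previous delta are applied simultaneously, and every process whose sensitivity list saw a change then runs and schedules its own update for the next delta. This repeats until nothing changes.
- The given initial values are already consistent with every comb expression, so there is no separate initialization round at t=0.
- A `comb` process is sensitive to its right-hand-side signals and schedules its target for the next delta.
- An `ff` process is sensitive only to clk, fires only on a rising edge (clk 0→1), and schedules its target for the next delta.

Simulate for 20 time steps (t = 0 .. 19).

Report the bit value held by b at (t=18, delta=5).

t=0 Δ0: d=1 c=1 k=1 j=1 clk=0 m=0 h=0 g=1 e=0 a=1 f=1 b=0
  Δ1: clk:0→1
  Δ2: k:1→0, a:1→0
  Δ3: b:0→1
  Δ4: e:0→1
  Δ5: g:1→0
  Δ6: m:0→1
  Δ7: d:1→0
  (7Δ to stable)
t=1 Δ0: d=0 c=1 k=0 j=1 clk=1 m=1 h=0 g=0 e=1 a=0 f=1 b=1
  Δ1: clk:1→0
  (1Δ to stable)
t=2 Δ0: d=0 c=1 k=0 j=1 clk=0 m=1 h=0 g=0 e=1 a=0 f=1 b=1
  Δ1: clk:0→1
  Δ2: a:0→1, f:1→0
  Δ3: d:0→1, b:1→0
  Δ4: e:1→0
  Δ5: g:0→1
  Δ6: m:1→0
  Δ7: d:1→0
  (7Δ to stable)
t=3 Δ0: d=0 c=1 k=0 j=1 clk=1 m=0 h=0 g=1 e=0 a=1 f=0 b=0
  Δ1: clk:1→0
  (1Δ to stable)
t=4 Δ0: d=0 c=1 k=0 j=1 clk=0 m=0 h=0 g=1 e=0 a=1 f=0 b=0
  Δ1: clk:0→1
  Δ2: a:1→0, f:0→1
  Δ3: d:0→1, b:0→1
  Δ4: e:0→1
  Δ5: g:1→0
  Δ6: m:0→1
  Δ7: d:1→0
  (7Δ to stable)
t=5 Δ0: d=0 c=1 k=0 j=1 clk=1 m=1 h=0 g=0 e=1 a=0 f=1 b=1
  Δ1: clk:1→0
  (1Δ to stable)
t=6 Δ0: d=0 c=1 k=0 j=1 clk=0 m=1 h=0 g=0 e=1 a=0 f=1 b=1
  Δ1: clk:0→1
  Δ2: a:0→1, f:1→0
  Δ3: d:0→1, b:1→0
  Δ4: e:1→0
  Δ5: g:0→1
  Δ6: m:1→0
  Δ7: d:1→0
  (7Δ to stable)
t=7 Δ0: d=0 c=1 k=0 j=1 clk=1 m=0 h=0 g=1 e=0 a=1 f=0 b=0
  Δ1: clk:1→0
  (1Δ to stable)
t=8 Δ0: d=0 c=1 k=0 j=1 clk=0 m=0 h=0 g=1 e=0 a=1 f=0 b=0
  Δ1: clk:0→1
  Δ2: a:1→0, f:0→1
  Δ3: d:0→1, b:0→1
  Δ4: e:0→1
  Δ5: g:1→0
  Δ6: m:0→1
  Δ7: d:1→0
  (7Δ to stable)
t=9 Δ0: d=0 c=1 k=0 j=1 clk=1 m=1 h=0 g=0 e=1 a=0 f=1 b=1
  Δ1: clk:1→0
  (1Δ to stable)
t=10 Δ0: d=0 c=1 k=0 j=1 clk=0 m=1 h=0 g=0 e=1 a=0 f=1 b=1
  Δ1: clk:0→1
  Δ2: a:0→1, f:1→0
  Δ3: d:0→1, b:1→0
  Δ4: e:1→0
  Δ5: g:0→1
  Δ6: m:1→0
  Δ7: d:1→0
  (7Δ to stable)
t=11 Δ0: d=0 c=1 k=0 j=1 clk=1 m=0 h=0 g=1 e=0 a=1 f=0 b=0
  Δ1: clk:1→0
  (1Δ to stable)
t=12 Δ0: d=0 c=1 k=0 j=1 clk=0 m=0 h=0 g=1 e=0 a=1 f=0 b=0
  Δ1: clk:0→1
  Δ2: a:1→0, f:0→1
  Δ3: d:0→1, b:0→1
  Δ4: e:0→1
  Δ5: g:1→0
  Δ6: m:0→1
  Δ7: d:1→0
  (7Δ to stable)
t=13 Δ0: d=0 c=1 k=0 j=1 clk=1 m=1 h=0 g=0 e=1 a=0 f=1 b=1
  Δ1: clk:1→0
  (1Δ to stable)
t=14 Δ0: d=0 c=1 k=0 j=1 clk=0 m=1 h=0 g=0 e=1 a=0 f=1 b=1
  Δ1: clk:0→1
  Δ2: a:0→1, f:1→0
  Δ3: d:0→1, b:1→0
  Δ4: e:1→0
  Δ5: g:0→1
  Δ6: m:1→0
  Δ7: d:1→0
  (7Δ to stable)
t=15 Δ0: d=0 c=1 k=0 j=1 clk=1 m=0 h=0 g=1 e=0 a=1 f=0 b=0
  Δ1: clk:1→0
  (1Δ to stable)
t=16 Δ0: d=0 c=1 k=0 j=1 clk=0 m=0 h=0 g=1 e=0 a=1 f=0 b=0
  Δ1: clk:0→1
  Δ2: a:1→0, f:0→1
  Δ3: d:0→1, b:0→1
  Δ4: e:0→1
  Δ5: g:1→0
  Δ6: m:0→1
  Δ7: d:1→0
  (7Δ to stable)
t=17 Δ0: d=0 c=1 k=0 j=1 clk=1 m=1 h=0 g=0 e=1 a=0 f=1 b=1
  Δ1: clk:1→0
  (1Δ to stable)
t=18 Δ0: d=0 c=1 k=0 j=1 clk=0 m=1 h=0 g=0 e=1 a=0 f=1 b=1
  Δ1: clk:0→1
  Δ2: a:0→1, f:1→0
  Δ3: d:0→1, b:1→0
  Δ4: e:1→0
  Δ5: g:0→1
  Δ6: m:1→0
  Δ7: d:1→0
  (7Δ to stable)
t=19 Δ0: d=0 c=1 k=0 j=1 clk=1 m=0 h=0 g=1 e=0 a=1 f=0 b=0
  Δ1: clk:1→0
  (1Δ to stable)

0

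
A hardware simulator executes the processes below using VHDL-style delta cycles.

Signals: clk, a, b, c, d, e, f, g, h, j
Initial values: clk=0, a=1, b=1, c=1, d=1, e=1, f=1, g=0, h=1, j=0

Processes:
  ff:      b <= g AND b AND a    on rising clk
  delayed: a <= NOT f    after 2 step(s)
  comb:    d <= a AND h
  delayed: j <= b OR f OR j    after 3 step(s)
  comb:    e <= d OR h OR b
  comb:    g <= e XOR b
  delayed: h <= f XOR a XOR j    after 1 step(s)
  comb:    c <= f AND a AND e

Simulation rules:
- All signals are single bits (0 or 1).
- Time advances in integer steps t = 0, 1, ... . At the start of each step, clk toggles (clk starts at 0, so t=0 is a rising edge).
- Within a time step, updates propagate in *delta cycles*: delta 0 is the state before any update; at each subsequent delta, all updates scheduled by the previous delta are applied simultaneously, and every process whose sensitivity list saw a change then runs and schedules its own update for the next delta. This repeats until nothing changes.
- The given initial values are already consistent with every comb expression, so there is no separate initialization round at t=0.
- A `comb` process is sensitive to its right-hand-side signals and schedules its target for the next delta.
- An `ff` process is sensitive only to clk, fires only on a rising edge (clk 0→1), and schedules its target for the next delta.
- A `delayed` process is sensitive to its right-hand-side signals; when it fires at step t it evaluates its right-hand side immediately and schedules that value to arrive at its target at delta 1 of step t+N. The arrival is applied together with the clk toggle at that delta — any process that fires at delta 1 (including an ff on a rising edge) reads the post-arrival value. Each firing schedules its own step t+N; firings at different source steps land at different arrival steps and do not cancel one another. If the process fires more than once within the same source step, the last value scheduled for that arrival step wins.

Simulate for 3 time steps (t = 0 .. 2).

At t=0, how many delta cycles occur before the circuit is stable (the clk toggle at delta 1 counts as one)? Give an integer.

3

[bits: a,d,j,b,clk,f,h,c,g,e]
t=0: Δ0=1101011101 Δ1=1101111101 Δ2=1100111101 Δ3=1100111111 | 3Δ
t=1: Δ0=1100111111 Δ1=1100011111 | 1Δ
t=2: Δ0=1100011111 Δ1=1100111111 | 1Δ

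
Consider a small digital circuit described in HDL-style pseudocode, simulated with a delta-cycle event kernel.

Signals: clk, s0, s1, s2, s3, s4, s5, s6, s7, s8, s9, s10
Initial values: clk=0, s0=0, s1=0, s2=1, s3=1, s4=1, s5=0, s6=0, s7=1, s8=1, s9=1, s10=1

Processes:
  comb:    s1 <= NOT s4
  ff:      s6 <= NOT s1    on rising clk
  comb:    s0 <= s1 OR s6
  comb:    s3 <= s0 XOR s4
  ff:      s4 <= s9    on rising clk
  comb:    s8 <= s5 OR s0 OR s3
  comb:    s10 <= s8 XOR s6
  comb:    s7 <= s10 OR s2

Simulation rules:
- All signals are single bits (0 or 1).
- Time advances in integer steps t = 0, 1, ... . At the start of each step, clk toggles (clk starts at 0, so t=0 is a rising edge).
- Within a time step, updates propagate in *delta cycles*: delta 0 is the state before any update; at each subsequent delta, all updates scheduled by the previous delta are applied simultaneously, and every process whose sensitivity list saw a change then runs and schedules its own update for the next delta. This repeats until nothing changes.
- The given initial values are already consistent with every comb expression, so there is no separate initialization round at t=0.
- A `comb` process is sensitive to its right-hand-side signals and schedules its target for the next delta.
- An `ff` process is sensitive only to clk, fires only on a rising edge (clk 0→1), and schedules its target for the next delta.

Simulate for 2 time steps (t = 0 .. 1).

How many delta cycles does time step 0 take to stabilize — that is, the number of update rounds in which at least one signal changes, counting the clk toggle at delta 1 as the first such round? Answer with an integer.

t=0 Δ0: s8=1 s7=1 clk=0 s3=1 s2=1 s6=0 s4=1 s0=0 s5=0 s10=1 s9=1 s1=0
  Δ1: clk:0→1
  Δ2: s6:0→1
  Δ3: s0:0→1, s10:1→0
  Δ4: s3:1→0
  (4Δ to stable)
t=1 Δ0: s8=1 s7=1 clk=1 s3=0 s2=1 s6=1 s4=1 s0=1 s5=0 s10=0 s9=1 s1=0
  Δ1: clk:1→0
  (1Δ to stable)

4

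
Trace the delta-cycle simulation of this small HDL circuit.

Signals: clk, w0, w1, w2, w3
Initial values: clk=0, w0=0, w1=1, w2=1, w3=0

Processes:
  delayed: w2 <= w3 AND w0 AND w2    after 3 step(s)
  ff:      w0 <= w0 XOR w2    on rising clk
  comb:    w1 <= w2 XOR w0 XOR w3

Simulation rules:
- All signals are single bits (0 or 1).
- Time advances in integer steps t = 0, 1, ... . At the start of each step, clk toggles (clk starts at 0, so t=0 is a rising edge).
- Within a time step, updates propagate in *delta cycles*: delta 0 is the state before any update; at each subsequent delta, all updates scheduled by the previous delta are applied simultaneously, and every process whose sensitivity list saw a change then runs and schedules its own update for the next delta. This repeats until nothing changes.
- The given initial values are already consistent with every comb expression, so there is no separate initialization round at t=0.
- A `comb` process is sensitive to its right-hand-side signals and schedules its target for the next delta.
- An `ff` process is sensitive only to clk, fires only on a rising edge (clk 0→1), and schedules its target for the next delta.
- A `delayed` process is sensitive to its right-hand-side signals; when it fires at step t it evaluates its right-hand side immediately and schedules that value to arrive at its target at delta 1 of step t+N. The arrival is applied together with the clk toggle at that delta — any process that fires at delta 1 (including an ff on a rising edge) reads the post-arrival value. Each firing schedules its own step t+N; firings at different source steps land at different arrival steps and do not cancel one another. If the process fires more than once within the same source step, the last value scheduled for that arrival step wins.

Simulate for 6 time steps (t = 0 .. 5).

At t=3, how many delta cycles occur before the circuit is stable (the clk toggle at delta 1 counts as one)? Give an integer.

2

t0.Δ0 w1=1 w3=0 clk=0 w2=1 w0=0
t0.Δ1 w1=1 w3=0 clk=1 w2=1 w0=0
t0.Δ2 w1=1 w3=0 clk=1 w2=1 w0=1
t0.Δ3 w1=0 w3=0 clk=1 w2=1 w0=1
t1.Δ0 w1=0 w3=0 clk=1 w2=1 w0=1
t1.Δ1 w1=0 w3=0 clk=0 w2=1 w0=1
t2.Δ0 w1=0 w3=0 clk=0 w2=1 w0=1
t2.Δ1 w1=0 w3=0 clk=1 w2=1 w0=1
t2.Δ2 w1=0 w3=0 clk=1 w2=1 w0=0
t2.Δ3 w1=1 w3=0 clk=1 w2=1 w0=0
t3.Δ0 w1=1 w3=0 clk=1 w2=1 w0=0
t3.Δ1 w1=1 w3=0 clk=0 w2=0 w0=0
t3.Δ2 w1=0 w3=0 clk=0 w2=0 w0=0
t4.Δ0 w1=0 w3=0 clk=0 w2=0 w0=0
t4.Δ1 w1=0 w3=0 clk=1 w2=0 w0=0
t5.Δ0 w1=0 w3=0 clk=1 w2=0 w0=0
t5.Δ1 w1=0 w3=0 clk=0 w2=0 w0=0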